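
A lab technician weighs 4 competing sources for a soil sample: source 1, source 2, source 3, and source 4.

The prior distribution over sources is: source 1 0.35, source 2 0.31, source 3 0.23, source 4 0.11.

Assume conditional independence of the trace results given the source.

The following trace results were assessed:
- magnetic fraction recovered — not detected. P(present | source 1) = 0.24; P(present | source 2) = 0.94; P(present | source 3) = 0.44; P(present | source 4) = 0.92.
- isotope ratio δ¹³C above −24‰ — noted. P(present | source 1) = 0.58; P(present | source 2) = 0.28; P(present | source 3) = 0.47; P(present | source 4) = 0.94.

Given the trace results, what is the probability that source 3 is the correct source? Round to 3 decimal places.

By Bayes' rule with conditional independence, the unnormalized weight for each hypothesis is prior × ∏ likelihoods (using 1 − P(present | H) for each absent trace result):
  source 1: 0.35 × (1 − 0.24) × 0.58 = 0.15428
  source 2: 0.31 × (1 − 0.94) × 0.28 = 0.005208
  source 3: 0.23 × (1 − 0.44) × 0.47 = 0.060536
  source 4: 0.11 × (1 − 0.92) × 0.94 = 0.008272
Normalizing constant Z = 0.15428 + 0.005208 + 0.060536 + 0.008272 = 0.2283.
P(source 3 | evidence) = 0.060536 / 0.2283 ≈ 0.265.

0.265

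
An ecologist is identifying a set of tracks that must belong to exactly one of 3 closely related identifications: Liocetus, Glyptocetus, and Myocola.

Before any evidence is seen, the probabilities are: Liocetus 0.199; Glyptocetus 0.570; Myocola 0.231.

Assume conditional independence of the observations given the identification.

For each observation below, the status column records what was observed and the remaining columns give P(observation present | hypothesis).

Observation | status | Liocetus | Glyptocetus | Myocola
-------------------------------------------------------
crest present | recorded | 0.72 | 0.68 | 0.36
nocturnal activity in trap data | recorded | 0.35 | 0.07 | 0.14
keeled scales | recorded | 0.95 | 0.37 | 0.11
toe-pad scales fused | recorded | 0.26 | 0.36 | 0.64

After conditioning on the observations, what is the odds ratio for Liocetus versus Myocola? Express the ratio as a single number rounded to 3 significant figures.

15.1

Unnormalized posterior weight (prior times the observation likelihoods) for each of the two hypotheses:
  Liocetus: 0.199 × 0.72 × 0.35 × 0.95 × 0.26 = 0.012387
  Myocola: 0.231 × 0.36 × 0.14 × 0.11 × 0.64 = 0.00081962
Odds(Liocetus : Myocola) = 0.012387 / 0.00081962 ≈ 15.1.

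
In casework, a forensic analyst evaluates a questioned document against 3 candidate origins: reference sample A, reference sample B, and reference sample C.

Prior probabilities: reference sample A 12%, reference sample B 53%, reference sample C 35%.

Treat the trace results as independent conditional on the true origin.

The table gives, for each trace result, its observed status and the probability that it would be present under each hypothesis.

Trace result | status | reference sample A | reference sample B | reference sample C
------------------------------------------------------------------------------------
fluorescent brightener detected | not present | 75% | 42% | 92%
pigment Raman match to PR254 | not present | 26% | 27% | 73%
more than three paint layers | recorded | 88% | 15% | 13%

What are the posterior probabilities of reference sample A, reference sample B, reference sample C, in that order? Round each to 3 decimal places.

For each hypothesis, the unnormalized posterior weight is prior × product of the trace result likelihoods (using 1 − P(present | H) for each absent trace result):
  reference sample A: 0.12 × (1 − 0.75) × (1 − 0.26) × 0.88 = 0.019536
  reference sample B: 0.53 × (1 − 0.42) × (1 − 0.27) × 0.15 = 0.03366
  reference sample C: 0.35 × (1 − 0.92) × (1 − 0.73) × 0.13 = 0.0009828
The unnormalized weights sum to 0.054179.
P(reference sample A | evidence) = 0.019536 / 0.054179 ≈ 0.361
P(reference sample B | evidence) = 0.03366 / 0.054179 ≈ 0.621
P(reference sample C | evidence) = 0.0009828 / 0.054179 ≈ 0.018

0.361, 0.621, 0.018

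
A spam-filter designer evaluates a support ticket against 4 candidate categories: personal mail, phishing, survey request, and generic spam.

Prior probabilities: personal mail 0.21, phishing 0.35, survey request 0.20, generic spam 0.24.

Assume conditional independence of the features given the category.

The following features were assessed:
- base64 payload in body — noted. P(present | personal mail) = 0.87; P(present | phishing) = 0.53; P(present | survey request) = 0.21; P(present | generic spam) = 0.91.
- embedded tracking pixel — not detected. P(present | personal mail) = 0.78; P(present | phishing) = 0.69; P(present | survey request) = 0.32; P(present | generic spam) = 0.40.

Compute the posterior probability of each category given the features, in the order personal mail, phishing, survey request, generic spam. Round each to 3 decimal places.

0.156, 0.223, 0.111, 0.509

By Bayes' rule with conditional independence, the unnormalized weight for each hypothesis is prior × ∏ likelihoods (using 1 − P(present | H) for each absent feature):
  personal mail: 0.21 × 0.87 × (1 − 0.78) = 0.040194
  phishing: 0.35 × 0.53 × (1 − 0.69) = 0.057505
  survey request: 0.20 × 0.21 × (1 − 0.32) = 0.02856
  generic spam: 0.24 × 0.91 × (1 − 0.40) = 0.13104
The unnormalized weights sum to 0.2573.
P(personal mail | evidence) = 0.040194 / 0.2573 ≈ 0.156
P(phishing | evidence) = 0.057505 / 0.2573 ≈ 0.223
P(survey request | evidence) = 0.02856 / 0.2573 ≈ 0.111
P(generic spam | evidence) = 0.13104 / 0.2573 ≈ 0.509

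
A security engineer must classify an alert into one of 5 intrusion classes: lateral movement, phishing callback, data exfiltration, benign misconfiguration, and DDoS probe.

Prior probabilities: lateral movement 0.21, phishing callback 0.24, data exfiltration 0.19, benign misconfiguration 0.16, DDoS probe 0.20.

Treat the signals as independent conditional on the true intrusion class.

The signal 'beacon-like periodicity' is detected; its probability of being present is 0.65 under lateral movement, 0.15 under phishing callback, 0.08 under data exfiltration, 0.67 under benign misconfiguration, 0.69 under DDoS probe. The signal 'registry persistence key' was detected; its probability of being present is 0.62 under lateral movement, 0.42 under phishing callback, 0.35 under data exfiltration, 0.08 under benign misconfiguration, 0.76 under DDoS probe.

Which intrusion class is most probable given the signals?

DDoS probe

By Bayes' rule with conditional independence, the unnormalized weight for each hypothesis is prior × ∏ likelihoods:
  lateral movement: 0.21 × 0.65 × 0.62 = 0.08463
  phishing callback: 0.24 × 0.15 × 0.42 = 0.01512
  data exfiltration: 0.19 × 0.08 × 0.35 = 0.00532
  benign misconfiguration: 0.16 × 0.67 × 0.08 = 0.008576
  DDoS probe: 0.20 × 0.69 × 0.76 = 0.10488
The unnormalized weights sum to 0.21853.
P(lateral movement | evidence) ≈ 0.08463 / 0.21853 ≈ 0.387
P(phishing callback | evidence) ≈ 0.01512 / 0.21853 ≈ 0.069
P(data exfiltration | evidence) ≈ 0.00532 / 0.21853 ≈ 0.024
P(benign misconfiguration | evidence) ≈ 0.008576 / 0.21853 ≈ 0.039
P(DDoS probe | evidence) ≈ 0.10488 / 0.21853 ≈ 0.480
The largest is 0.480, so DDoS probe is most probable.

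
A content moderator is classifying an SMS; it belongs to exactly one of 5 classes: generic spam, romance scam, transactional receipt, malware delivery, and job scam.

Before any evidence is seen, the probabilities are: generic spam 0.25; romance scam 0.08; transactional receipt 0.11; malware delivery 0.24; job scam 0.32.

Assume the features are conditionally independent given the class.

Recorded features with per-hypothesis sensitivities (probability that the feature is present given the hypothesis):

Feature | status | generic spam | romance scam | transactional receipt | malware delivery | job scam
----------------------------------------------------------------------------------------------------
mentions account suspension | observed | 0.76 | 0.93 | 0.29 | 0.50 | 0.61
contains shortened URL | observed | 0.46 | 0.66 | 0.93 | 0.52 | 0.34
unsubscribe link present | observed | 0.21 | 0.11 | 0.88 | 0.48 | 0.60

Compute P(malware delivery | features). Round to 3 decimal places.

0.250

By Bayes' rule with conditional independence, the unnormalized weight for each hypothesis is prior × ∏ likelihoods:
  generic spam: 0.25 × 0.76 × 0.46 × 0.21 = 0.018354
  romance scam: 0.08 × 0.93 × 0.66 × 0.11 = 0.0054014
  transactional receipt: 0.11 × 0.29 × 0.93 × 0.88 = 0.026107
  malware delivery: 0.24 × 0.50 × 0.52 × 0.48 = 0.029952
  job scam: 0.32 × 0.61 × 0.34 × 0.60 = 0.039821
Normalizing constant Z = 0.018354 + 0.0054014 + 0.026107 + 0.029952 + 0.039821 = 0.11964.
P(malware delivery | evidence) = 0.029952 / 0.11964 ≈ 0.250.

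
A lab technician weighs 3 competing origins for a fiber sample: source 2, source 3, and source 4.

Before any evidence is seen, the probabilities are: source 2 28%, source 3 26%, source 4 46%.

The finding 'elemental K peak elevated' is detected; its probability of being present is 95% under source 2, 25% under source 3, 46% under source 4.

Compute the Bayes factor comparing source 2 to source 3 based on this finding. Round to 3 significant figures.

3.80

Likelihood of this finding under each hypothesis:
  source 2: 0.95
  source 3: 0.25
Bayes factor = 0.95 / 0.25 ≈ 3.80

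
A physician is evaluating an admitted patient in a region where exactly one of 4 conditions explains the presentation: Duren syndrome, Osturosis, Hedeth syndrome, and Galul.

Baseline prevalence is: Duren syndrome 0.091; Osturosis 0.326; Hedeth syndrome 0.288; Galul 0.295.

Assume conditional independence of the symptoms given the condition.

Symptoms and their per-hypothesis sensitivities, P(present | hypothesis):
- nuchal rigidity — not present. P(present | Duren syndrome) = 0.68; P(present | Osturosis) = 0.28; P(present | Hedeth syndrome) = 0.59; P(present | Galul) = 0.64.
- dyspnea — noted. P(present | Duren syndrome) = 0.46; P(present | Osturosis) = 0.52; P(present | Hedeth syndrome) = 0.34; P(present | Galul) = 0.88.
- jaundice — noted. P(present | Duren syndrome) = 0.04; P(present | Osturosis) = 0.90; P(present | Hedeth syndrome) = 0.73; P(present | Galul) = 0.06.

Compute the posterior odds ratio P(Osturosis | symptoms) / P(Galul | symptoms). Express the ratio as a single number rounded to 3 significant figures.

Posterior odds equal prior odds times the likelihood ratio; only the two competing hypotheses matter (using 1 − P(present | H) for each absent symptom).
  Osturosis: 0.326 × (1 − 0.28) × 0.52 × 0.90 = 0.10985
  Galul: 0.295 × (1 − 0.64) × 0.88 × 0.06 = 0.0056074
Posterior odds = 0.10985 / 0.0056074 ≈ 19.6.

19.6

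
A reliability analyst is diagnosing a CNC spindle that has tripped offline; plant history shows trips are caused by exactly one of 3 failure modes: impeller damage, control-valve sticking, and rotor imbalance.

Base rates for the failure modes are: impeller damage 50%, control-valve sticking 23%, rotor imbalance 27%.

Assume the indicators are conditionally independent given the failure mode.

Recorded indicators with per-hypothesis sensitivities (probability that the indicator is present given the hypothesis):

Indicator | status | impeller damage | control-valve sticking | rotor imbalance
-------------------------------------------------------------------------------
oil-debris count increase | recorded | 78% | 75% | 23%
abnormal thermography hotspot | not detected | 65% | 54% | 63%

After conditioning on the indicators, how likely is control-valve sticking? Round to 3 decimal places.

0.332

Multiply each prior by the joint likelihood of the indicator pattern (using 1 − P(present | H) for each absent indicator):
  impeller damage: 0.50 × 0.78 × (1 − 0.65) = 0.1365
  control-valve sticking: 0.23 × 0.75 × (1 − 0.54) = 0.07935
  rotor imbalance: 0.27 × 0.23 × (1 − 0.63) = 0.022977
The unnormalized weights sum to 0.23883.
P(control-valve sticking | evidence) = 0.07935 / 0.23883 ≈ 0.332.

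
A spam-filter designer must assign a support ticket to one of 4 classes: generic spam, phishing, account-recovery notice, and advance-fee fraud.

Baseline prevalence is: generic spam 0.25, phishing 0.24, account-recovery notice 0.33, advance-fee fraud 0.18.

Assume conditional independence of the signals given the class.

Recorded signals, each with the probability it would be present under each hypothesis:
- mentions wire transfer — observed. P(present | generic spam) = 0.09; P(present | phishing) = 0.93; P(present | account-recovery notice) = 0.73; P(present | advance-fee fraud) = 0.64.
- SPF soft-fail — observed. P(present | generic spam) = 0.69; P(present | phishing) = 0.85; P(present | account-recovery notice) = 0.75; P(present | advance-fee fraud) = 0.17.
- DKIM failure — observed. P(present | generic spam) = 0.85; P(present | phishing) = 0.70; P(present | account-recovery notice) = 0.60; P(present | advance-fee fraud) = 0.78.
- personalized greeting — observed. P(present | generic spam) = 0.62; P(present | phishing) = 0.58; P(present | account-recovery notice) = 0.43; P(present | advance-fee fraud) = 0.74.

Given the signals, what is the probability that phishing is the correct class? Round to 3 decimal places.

0.538

By Bayes' rule with conditional independence, the unnormalized weight for each hypothesis is prior × ∏ likelihoods:
  generic spam: 0.25 × 0.09 × 0.69 × 0.85 × 0.62 = 0.0081817
  phishing: 0.24 × 0.93 × 0.85 × 0.70 × 0.58 = 0.077026
  account-recovery notice: 0.33 × 0.73 × 0.75 × 0.60 × 0.43 = 0.046614
  advance-fee fraud: 0.18 × 0.64 × 0.17 × 0.78 × 0.74 = 0.011304
The unnormalized weights sum to 0.14313.
P(phishing | evidence) = 0.077026 / 0.14313 ≈ 0.538.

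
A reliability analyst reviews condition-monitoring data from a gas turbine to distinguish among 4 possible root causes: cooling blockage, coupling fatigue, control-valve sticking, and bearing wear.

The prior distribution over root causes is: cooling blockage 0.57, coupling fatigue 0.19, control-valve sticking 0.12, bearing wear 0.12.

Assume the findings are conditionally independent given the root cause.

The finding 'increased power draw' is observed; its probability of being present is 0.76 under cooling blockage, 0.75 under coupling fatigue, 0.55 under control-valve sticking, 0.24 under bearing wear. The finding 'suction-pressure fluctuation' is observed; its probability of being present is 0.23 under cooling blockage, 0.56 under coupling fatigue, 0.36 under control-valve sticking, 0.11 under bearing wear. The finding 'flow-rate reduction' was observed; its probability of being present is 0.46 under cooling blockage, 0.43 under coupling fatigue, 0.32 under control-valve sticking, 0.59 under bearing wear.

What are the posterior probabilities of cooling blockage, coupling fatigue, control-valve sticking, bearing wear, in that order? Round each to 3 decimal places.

By Bayes' rule with conditional independence, the unnormalized weight for each hypothesis is prior × ∏ likelihoods:
  cooling blockage: 0.57 × 0.76 × 0.23 × 0.46 = 0.045833
  coupling fatigue: 0.19 × 0.75 × 0.56 × 0.43 = 0.034314
  control-valve sticking: 0.12 × 0.55 × 0.36 × 0.32 = 0.0076032
  bearing wear: 0.12 × 0.24 × 0.11 × 0.59 = 0.0018691
Marginal likelihood of the evidence = 0.089619.
P(cooling blockage | evidence) = 0.045833 / 0.089619 ≈ 0.511
P(coupling fatigue | evidence) = 0.034314 / 0.089619 ≈ 0.383
P(control-valve sticking | evidence) = 0.0076032 / 0.089619 ≈ 0.085
P(bearing wear | evidence) = 0.0018691 / 0.089619 ≈ 0.021

0.511, 0.383, 0.085, 0.021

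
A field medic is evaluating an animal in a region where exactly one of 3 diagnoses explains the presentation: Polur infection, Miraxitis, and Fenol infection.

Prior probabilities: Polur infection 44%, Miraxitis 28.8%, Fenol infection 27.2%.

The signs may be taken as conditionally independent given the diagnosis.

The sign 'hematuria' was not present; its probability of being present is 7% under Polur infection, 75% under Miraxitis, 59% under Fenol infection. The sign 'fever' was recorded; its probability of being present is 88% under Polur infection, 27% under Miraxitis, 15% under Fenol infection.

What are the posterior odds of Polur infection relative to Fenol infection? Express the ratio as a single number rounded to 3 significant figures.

The normalizing constant cancels in an odds ratio, so compute prior × likelihood for the two hypotheses only (using 1 − P(present | H) for each absent sign):
  Polur infection: 0.440 × (1 − 0.07) × 0.88 = 0.3601
  Fenol infection: 0.272 × (1 − 0.59) × 0.15 = 0.016728
Posterior odds = 0.3601 / 0.016728 ≈ 21.5.

21.5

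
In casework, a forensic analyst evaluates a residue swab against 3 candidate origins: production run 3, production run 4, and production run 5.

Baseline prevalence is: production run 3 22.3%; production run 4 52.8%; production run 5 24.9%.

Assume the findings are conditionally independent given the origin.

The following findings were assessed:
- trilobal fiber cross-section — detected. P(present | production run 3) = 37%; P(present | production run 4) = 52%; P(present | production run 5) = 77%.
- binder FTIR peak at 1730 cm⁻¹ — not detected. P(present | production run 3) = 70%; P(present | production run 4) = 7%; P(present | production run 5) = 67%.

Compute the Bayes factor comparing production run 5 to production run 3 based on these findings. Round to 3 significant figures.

Take the product of per-finding likelihoods under each hypothesis (using 1 − P(present | H) for each absent finding), then divide.
  production run 5: 0.77 × (1 − 0.67) = 0.2541
  production run 3: 0.37 × (1 − 0.70) = 0.111
Bayes factor = 0.2541 / 0.111 ≈ 2.29

2.29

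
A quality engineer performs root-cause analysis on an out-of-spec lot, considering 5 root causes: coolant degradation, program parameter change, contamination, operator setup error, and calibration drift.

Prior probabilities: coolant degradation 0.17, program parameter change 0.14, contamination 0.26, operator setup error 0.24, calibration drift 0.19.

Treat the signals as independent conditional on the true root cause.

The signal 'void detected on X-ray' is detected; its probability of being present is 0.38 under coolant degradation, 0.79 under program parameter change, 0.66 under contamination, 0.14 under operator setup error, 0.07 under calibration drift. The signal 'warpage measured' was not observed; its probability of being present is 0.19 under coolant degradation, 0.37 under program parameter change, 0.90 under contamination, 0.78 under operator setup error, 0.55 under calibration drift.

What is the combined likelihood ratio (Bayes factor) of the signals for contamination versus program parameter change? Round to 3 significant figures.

The Bayes factor is the ratio of the joint likelihoods of the signal pattern under the two hypotheses (using 1 − P(present | H) for each absent signal).
  contamination: 0.66 × (1 − 0.90) = 0.066
  program parameter change: 0.79 × (1 − 0.37) = 0.4977
Bayes factor = 0.066 / 0.4977 ≈ 0.133

0.133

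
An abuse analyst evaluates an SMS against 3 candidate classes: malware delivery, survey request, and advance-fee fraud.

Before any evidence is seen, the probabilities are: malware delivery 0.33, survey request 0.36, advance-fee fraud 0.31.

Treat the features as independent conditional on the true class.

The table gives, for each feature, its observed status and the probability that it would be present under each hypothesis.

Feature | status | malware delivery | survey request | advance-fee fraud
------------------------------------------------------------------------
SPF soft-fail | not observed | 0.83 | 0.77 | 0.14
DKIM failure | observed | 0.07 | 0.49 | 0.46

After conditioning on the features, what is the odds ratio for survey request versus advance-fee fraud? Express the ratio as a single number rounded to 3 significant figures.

Posterior odds equal prior odds times the likelihood ratio; only the two competing hypotheses matter (using 1 − P(present | H) for each absent feature).
  survey request: 0.36 × (1 − 0.77) × 0.49 = 0.040572
  advance-fee fraud: 0.31 × (1 − 0.14) × 0.46 = 0.12264
Posterior odds = 0.040572 / 0.12264 ≈ 0.331.

0.331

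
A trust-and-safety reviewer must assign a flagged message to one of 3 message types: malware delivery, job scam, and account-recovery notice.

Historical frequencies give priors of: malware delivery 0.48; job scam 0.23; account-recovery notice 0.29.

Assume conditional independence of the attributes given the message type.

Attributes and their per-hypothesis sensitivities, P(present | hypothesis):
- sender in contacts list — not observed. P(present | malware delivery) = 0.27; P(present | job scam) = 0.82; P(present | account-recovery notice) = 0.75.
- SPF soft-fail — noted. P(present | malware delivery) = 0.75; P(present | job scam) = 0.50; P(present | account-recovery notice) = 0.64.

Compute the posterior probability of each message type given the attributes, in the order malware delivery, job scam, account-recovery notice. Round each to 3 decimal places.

0.797, 0.063, 0.141

For each hypothesis, the unnormalized posterior weight is prior × product of the attribute likelihoods (using 1 − P(present | H) for each absent attribute):
  malware delivery: 0.48 × (1 − 0.27) × 0.75 = 0.2628
  job scam: 0.23 × (1 − 0.82) × 0.50 = 0.0207
  account-recovery notice: 0.29 × (1 − 0.75) × 0.64 = 0.0464
Marginal likelihood of the evidence = 0.3299.
P(malware delivery | evidence) = 0.2628 / 0.3299 ≈ 0.797
P(job scam | evidence) = 0.0207 / 0.3299 ≈ 0.063
P(account-recovery notice | evidence) = 0.0464 / 0.3299 ≈ 0.141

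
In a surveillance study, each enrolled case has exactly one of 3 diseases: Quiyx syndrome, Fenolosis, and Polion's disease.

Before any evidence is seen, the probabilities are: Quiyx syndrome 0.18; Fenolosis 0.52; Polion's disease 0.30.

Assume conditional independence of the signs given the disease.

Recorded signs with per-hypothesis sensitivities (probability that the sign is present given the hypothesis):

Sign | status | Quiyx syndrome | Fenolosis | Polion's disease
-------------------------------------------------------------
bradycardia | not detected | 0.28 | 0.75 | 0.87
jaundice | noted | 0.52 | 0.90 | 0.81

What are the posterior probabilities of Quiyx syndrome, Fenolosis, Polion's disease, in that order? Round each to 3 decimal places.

0.312, 0.542, 0.146

By Bayes' rule with conditional independence, the unnormalized weight for each hypothesis is prior × ∏ likelihoods (using 1 − P(present | H) for each absent sign):
  Quiyx syndrome: 0.18 × (1 − 0.28) × 0.52 = 0.067392
  Fenolosis: 0.52 × (1 − 0.75) × 0.90 = 0.117
  Polion's disease: 0.30 × (1 − 0.87) × 0.81 = 0.03159
The unnormalized weights sum to 0.21598.
P(Quiyx syndrome | evidence) = 0.067392 / 0.21598 ≈ 0.312
P(Fenolosis | evidence) = 0.117 / 0.21598 ≈ 0.542
P(Polion's disease | evidence) = 0.03159 / 0.21598 ≈ 0.146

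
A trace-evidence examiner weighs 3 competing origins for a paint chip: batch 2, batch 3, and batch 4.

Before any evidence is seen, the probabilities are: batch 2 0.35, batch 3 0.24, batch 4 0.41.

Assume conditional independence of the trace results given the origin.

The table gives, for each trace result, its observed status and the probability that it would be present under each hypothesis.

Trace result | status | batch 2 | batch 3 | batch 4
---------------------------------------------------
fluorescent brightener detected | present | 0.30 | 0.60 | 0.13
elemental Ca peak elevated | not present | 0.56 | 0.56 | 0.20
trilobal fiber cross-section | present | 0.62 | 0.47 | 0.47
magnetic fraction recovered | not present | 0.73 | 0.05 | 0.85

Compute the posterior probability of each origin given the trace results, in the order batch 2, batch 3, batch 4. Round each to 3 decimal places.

By Bayes' rule with conditional independence, the unnormalized weight for each hypothesis is prior × ∏ likelihoods (using 1 − P(present | H) for each absent trace result):
  batch 2: 0.35 × 0.30 × (1 − 0.56) × 0.62 × (1 − 0.73) = 0.0077339
  batch 3: 0.24 × 0.60 × (1 − 0.56) × 0.47 × (1 − 0.05) = 0.02829
  batch 4: 0.41 × 0.13 × (1 − 0.20) × 0.47 × (1 − 0.85) = 0.0030061
Marginal likelihood of the evidence = 0.03903.
P(batch 2 | evidence) = 0.0077339 / 0.03903 ≈ 0.198
P(batch 3 | evidence) = 0.02829 / 0.03903 ≈ 0.725
P(batch 4 | evidence) = 0.0030061 / 0.03903 ≈ 0.077

0.198, 0.725, 0.077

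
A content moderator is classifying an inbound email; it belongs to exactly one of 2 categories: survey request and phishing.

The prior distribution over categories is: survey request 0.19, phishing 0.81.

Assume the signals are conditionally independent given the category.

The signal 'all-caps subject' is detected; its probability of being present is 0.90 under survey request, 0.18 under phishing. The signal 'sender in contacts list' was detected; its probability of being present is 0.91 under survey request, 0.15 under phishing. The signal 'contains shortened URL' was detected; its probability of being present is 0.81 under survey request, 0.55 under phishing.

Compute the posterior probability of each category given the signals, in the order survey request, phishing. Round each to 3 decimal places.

0.913, 0.087

For each hypothesis, the unnormalized posterior weight is prior × product of the signal likelihoods:
  survey request: 0.19 × 0.90 × 0.91 × 0.81 = 0.12604
  phishing: 0.81 × 0.18 × 0.15 × 0.55 = 0.012029
The unnormalized weights sum to 0.13807.
P(survey request | evidence) = 0.12604 / 0.13807 ≈ 0.913
P(phishing | evidence) = 0.012029 / 0.13807 ≈ 0.087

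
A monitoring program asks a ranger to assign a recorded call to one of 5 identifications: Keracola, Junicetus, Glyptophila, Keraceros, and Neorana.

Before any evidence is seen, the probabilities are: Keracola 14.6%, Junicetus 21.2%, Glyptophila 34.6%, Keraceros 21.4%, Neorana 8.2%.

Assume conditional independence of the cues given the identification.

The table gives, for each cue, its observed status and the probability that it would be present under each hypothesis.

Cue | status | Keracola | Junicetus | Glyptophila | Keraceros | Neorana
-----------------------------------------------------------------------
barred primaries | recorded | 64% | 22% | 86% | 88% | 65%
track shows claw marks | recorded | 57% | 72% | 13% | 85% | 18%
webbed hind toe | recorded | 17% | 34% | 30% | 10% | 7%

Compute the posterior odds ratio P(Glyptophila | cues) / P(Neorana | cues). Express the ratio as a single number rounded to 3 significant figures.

17.3

Posterior odds equal prior odds times the likelihood ratio; only the two competing hypotheses matter.
  Glyptophila: 0.346 × 0.86 × 0.13 × 0.30 = 0.011605
  Neorana: 0.082 × 0.65 × 0.18 × 0.07 = 0.00067158
Odds(Glyptophila : Neorana) = 0.011605 / 0.00067158 ≈ 17.3.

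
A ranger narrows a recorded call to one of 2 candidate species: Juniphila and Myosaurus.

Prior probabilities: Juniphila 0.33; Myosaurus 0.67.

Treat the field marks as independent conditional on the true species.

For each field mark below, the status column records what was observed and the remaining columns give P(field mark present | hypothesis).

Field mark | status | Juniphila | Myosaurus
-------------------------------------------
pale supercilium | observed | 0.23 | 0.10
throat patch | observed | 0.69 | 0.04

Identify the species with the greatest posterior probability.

Juniphila

Multiply each prior by the joint likelihood of the field mark pattern:
  Juniphila: 0.33 × 0.23 × 0.69 = 0.052371
  Myosaurus: 0.67 × 0.10 × 0.04 = 0.00268
The unnormalized weights sum to 0.055051.
P(Juniphila | evidence) ≈ 0.052371 / 0.055051 ≈ 0.951
P(Myosaurus | evidence) ≈ 0.00268 / 0.055051 ≈ 0.049
The largest is 0.951, so Juniphila is most probable.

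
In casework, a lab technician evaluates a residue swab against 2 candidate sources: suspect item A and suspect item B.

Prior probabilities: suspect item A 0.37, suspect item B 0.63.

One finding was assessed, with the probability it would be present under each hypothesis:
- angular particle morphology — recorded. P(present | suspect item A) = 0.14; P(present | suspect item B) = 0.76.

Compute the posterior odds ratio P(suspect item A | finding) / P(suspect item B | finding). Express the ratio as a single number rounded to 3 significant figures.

0.108

Posterior odds equal prior odds times the likelihood ratio; only the two competing hypotheses matter.
  suspect item A: 0.37 × 0.14 = 0.0518
  suspect item B: 0.63 × 0.76 = 0.4788
Posterior odds = 0.0518 / 0.4788 ≈ 0.108.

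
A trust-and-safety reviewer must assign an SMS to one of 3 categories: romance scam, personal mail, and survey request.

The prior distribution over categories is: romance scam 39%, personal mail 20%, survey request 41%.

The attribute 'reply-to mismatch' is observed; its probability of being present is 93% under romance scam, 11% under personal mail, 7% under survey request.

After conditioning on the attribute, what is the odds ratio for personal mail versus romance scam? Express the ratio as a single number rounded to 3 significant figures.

The normalizing constant cancels in an odds ratio, so compute prior × likelihood for the two hypotheses only:
  personal mail: 0.20 × 0.11 = 0.022
  romance scam: 0.39 × 0.93 = 0.3627
Odds(personal mail : romance scam) = 0.022 / 0.3627 ≈ 0.0607.

0.0607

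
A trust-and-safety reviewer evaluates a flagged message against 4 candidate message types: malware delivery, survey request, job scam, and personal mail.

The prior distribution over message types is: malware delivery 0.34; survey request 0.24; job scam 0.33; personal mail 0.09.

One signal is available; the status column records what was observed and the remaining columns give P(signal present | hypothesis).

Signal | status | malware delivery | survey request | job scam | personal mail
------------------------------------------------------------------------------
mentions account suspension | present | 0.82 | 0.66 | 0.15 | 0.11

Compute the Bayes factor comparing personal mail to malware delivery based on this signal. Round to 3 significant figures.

0.134

The Bayes factor is the ratio of the two likelihoods.
  personal mail: 0.11
  malware delivery: 0.82
Bayes factor = 0.11 / 0.82 ≈ 0.134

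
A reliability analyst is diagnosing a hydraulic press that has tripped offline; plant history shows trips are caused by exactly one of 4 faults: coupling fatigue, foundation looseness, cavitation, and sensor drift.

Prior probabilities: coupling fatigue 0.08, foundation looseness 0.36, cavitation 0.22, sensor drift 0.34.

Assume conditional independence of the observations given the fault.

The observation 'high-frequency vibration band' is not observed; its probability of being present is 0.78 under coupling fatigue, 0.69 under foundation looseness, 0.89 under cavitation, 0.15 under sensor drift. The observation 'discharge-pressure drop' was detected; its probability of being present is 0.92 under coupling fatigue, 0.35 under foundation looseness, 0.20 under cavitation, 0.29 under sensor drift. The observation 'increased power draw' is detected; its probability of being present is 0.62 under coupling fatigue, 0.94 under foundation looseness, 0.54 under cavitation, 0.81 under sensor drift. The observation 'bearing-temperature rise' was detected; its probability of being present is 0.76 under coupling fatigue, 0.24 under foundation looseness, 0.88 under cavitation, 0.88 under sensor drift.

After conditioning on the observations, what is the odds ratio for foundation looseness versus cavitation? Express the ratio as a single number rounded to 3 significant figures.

3.83

Posterior odds equal prior odds times the likelihood ratio; only the two competing hypotheses matter (using 1 − P(present | H) for each absent observation).
  foundation looseness: 0.36 × (1 − 0.69) × 0.35 × 0.94 × 0.24 = 0.0088119
  cavitation: 0.22 × (1 − 0.89) × 0.20 × 0.54 × 0.88 = 0.0023
Posterior odds = 0.0088119 / 0.0023 ≈ 3.83.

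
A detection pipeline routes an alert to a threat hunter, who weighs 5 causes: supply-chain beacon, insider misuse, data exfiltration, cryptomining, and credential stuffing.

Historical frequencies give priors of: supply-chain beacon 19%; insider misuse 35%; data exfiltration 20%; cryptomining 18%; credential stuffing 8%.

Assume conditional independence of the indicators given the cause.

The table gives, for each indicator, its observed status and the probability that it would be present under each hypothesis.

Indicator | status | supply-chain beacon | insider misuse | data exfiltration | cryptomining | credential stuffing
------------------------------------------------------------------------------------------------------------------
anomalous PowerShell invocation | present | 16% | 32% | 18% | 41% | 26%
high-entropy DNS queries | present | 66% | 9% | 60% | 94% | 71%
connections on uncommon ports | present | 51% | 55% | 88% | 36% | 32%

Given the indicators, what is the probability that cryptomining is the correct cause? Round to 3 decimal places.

0.387

For each hypothesis, the unnormalized posterior weight is prior × product of the indicator likelihoods:
  supply-chain beacon: 0.19 × 0.16 × 0.66 × 0.51 = 0.010233
  insider misuse: 0.35 × 0.32 × 0.09 × 0.55 = 0.005544
  data exfiltration: 0.20 × 0.18 × 0.60 × 0.88 = 0.019008
  cryptomining: 0.18 × 0.41 × 0.94 × 0.36 = 0.024974
  credential stuffing: 0.08 × 0.26 × 0.71 × 0.32 = 0.0047258
Normalizing constant Z = 0.010233 + 0.005544 + 0.019008 + 0.024974 + 0.0047258 = 0.064484.
P(cryptomining | evidence) = 0.024974 / 0.064484 ≈ 0.387.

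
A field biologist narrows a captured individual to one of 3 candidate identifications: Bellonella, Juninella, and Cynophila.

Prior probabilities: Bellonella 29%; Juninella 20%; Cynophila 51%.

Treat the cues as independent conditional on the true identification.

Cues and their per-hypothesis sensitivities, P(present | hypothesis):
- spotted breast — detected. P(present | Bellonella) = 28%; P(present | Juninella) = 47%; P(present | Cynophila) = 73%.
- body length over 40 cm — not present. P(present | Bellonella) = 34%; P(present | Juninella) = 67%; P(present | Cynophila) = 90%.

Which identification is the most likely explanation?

By Bayes' rule with conditional independence, the unnormalized weight for each hypothesis is prior × ∏ likelihoods (using 1 − P(present | H) for each absent cue):
  Bellonella: 0.29 × 0.28 × (1 − 0.34) = 0.053592
  Juninella: 0.20 × 0.47 × (1 − 0.67) = 0.03102
  Cynophila: 0.51 × 0.73 × (1 − 0.90) = 0.03723
Marginal likelihood of the evidence = 0.12184.
P(Bellonella | evidence) ≈ 0.053592 / 0.12184 ≈ 0.440
P(Juninella | evidence) ≈ 0.03102 / 0.12184 ≈ 0.255
P(Cynophila | evidence) ≈ 0.03723 / 0.12184 ≈ 0.306
The largest is 0.440, so Bellonella is most probable.

Bellonella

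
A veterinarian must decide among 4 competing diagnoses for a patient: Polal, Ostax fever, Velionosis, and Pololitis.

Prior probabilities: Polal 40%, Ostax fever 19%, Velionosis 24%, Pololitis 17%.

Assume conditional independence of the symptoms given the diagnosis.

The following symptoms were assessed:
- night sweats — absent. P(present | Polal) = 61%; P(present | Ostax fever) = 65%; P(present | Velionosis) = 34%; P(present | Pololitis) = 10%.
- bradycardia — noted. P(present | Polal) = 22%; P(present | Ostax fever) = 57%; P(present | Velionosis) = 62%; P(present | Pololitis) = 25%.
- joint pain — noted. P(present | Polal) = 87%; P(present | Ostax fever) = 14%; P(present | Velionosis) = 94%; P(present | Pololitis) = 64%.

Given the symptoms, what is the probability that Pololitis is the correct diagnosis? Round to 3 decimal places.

For each hypothesis, the unnormalized posterior weight is prior × product of the symptom likelihoods (using 1 − P(present | H) for each absent symptom):
  Polal: 0.40 × (1 − 0.61) × 0.22 × 0.87 = 0.029858
  Ostax fever: 0.19 × (1 − 0.65) × 0.57 × 0.14 = 0.0053067
  Velionosis: 0.24 × (1 − 0.34) × 0.62 × 0.94 = 0.092316
  Pololitis: 0.17 × (1 − 0.10) × 0.25 × 0.64 = 0.02448
Marginal likelihood of the evidence = 0.15196.
P(Pololitis | evidence) = 0.02448 / 0.15196 ≈ 0.161.

0.161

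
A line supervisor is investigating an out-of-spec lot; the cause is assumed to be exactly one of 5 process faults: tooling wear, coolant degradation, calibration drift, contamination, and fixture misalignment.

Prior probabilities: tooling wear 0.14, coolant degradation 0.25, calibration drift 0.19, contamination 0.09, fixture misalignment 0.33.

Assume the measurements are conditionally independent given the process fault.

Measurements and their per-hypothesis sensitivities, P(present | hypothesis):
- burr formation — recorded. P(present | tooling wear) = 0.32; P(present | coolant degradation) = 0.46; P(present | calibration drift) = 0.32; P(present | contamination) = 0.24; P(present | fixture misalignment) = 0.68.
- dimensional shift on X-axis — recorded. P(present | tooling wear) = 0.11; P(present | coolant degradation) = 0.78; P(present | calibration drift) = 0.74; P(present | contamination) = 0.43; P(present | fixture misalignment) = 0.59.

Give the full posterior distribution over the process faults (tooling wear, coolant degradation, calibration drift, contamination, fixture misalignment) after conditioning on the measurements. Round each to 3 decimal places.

For each hypothesis, the unnormalized posterior weight is prior × product of the measurement likelihoods:
  tooling wear: 0.14 × 0.32 × 0.11 = 0.004928
  coolant degradation: 0.25 × 0.46 × 0.78 = 0.0897
  calibration drift: 0.19 × 0.32 × 0.74 = 0.044992
  contamination: 0.09 × 0.24 × 0.43 = 0.009288
  fixture misalignment: 0.33 × 0.68 × 0.59 = 0.1324
Normalizing constant Z = 0.004928 + 0.0897 + 0.044992 + 0.009288 + 0.1324 = 0.2813.
P(tooling wear | evidence) = 0.004928 / 0.2813 ≈ 0.018
P(coolant degradation | evidence) = 0.0897 / 0.2813 ≈ 0.319
P(calibration drift | evidence) = 0.044992 / 0.2813 ≈ 0.160
P(contamination | evidence) = 0.009288 / 0.2813 ≈ 0.033
P(fixture misalignment | evidence) = 0.1324 / 0.2813 ≈ 0.471

0.018, 0.319, 0.160, 0.033, 0.471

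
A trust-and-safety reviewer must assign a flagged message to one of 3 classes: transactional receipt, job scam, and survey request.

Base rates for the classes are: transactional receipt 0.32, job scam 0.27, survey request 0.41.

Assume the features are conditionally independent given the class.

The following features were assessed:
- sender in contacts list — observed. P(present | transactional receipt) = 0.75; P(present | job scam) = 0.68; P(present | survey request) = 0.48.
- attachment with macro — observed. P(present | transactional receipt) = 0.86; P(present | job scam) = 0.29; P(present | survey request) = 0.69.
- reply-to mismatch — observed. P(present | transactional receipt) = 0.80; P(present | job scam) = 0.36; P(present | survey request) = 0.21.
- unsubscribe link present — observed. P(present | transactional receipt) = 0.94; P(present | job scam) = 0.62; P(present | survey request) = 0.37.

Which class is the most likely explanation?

For each hypothesis, the unnormalized posterior weight is prior × product of the feature likelihoods:
  transactional receipt: 0.32 × 0.75 × 0.86 × 0.80 × 0.94 = 0.15521
  job scam: 0.27 × 0.68 × 0.29 × 0.36 × 0.62 = 0.011884
  survey request: 0.41 × 0.48 × 0.69 × 0.21 × 0.37 = 0.010551
Marginal likelihood of the evidence = 0.17765.
P(transactional receipt | evidence) ≈ 0.15521 / 0.17765 ≈ 0.874
P(job scam | evidence) ≈ 0.011884 / 0.17765 ≈ 0.067
P(survey request | evidence) ≈ 0.010551 / 0.17765 ≈ 0.059
The largest is 0.874, so transactional receipt is most probable.

transactional receipt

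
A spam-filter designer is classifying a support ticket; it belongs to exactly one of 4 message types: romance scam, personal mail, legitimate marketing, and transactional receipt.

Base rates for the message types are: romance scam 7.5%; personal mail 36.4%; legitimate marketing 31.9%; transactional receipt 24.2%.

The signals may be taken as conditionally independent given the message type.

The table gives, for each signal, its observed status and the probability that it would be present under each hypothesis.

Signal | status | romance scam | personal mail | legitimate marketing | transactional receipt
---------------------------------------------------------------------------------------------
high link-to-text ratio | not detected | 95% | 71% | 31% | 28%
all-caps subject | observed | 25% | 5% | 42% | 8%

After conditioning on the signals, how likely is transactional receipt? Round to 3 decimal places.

Multiply each prior by the joint likelihood of the signal pattern (using 1 − P(present | H) for each absent signal):
  romance scam: 0.075 × (1 − 0.95) × 0.25 = 0.0009375
  personal mail: 0.364 × (1 − 0.71) × 0.05 = 0.005278
  legitimate marketing: 0.319 × (1 − 0.31) × 0.42 = 0.092446
  transactional receipt: 0.242 × (1 − 0.28) × 0.08 = 0.013939
Normalizing constant Z = 0.0009375 + 0.005278 + 0.092446 + 0.013939 = 0.1126.
P(transactional receipt | evidence) = 0.013939 / 0.1126 ≈ 0.124.

0.124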